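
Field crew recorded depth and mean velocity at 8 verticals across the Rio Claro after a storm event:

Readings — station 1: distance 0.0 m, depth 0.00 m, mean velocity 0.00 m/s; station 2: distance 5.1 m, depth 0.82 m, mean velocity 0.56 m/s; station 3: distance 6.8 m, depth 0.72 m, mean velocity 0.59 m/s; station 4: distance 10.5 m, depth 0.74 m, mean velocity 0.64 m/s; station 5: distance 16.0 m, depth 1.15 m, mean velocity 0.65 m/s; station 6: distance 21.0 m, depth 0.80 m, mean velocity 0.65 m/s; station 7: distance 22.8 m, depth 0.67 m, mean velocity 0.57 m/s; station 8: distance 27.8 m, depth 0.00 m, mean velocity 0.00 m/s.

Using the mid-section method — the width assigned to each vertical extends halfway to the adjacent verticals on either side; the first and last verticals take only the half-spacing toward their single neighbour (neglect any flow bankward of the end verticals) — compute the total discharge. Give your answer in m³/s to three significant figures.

w_2 = (6.8 − 0.0)/2 = 3.4 m; q_2 = 0.56 × 0.82 × 3.4 = 1.561 m³/s
w_3 = (10.5 − 5.1)/2 = 2.7 m; q_3 = 0.59 × 0.72 × 2.7 = 1.147 m³/s
w_4 = (16.0 − 6.8)/2 = 4.6 m; q_4 = 0.64 × 0.74 × 4.6 = 2.179 m³/s
w_5 = (21.0 − 10.5)/2 = 5.25 m; q_5 = 0.65 × 1.15 × 5.25 = 3.924 m³/s
w_6 = (22.8 − 16.0)/2 = 3.4 m; q_6 = 0.65 × 0.80 × 3.4 = 1.768 m³/s
w_7 = (27.8 − 21.0)/2 = 3.4 m; q_7 = 0.57 × 0.67 × 3.4 = 1.298 m³/s
Stations 1, 8 contribute zero (depth or velocity is 0).
Q = Σ qᵢ = 11.88 m³/s

11.9 m³/s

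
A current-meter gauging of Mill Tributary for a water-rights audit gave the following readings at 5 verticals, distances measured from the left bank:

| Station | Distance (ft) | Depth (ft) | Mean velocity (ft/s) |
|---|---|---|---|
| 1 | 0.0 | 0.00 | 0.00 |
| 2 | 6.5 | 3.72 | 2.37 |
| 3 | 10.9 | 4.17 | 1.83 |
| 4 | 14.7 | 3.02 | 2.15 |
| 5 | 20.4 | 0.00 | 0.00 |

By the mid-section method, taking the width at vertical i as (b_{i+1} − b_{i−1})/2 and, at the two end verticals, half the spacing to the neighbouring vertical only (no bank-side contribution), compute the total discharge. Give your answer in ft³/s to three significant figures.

w_2 = (10.9 − 0.0)/2 = 5.45 ft; q_2 = 2.37 × 3.72 × 5.45 = 48.05 ft³/s
w_3 = (14.7 − 6.5)/2 = 4.1 ft; q_3 = 1.83 × 4.17 × 4.1 = 31.29 ft³/s
w_4 = (20.4 − 10.9)/2 = 4.75 ft; q_4 = 2.15 × 3.02 × 4.75 = 30.84 ft³/s
Stations 1, 5 contribute zero (depth or velocity is 0).
Q = Σ qᵢ = 110.2 ft³/s

110 ft³/s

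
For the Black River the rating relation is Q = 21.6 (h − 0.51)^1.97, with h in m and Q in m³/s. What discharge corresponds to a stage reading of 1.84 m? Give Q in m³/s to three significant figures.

Q = 21.6 × (1.84 − 0.51)^1.97 = 21.6 × 1.33^1.97 = 37.88 m³/s

37.9 m³/s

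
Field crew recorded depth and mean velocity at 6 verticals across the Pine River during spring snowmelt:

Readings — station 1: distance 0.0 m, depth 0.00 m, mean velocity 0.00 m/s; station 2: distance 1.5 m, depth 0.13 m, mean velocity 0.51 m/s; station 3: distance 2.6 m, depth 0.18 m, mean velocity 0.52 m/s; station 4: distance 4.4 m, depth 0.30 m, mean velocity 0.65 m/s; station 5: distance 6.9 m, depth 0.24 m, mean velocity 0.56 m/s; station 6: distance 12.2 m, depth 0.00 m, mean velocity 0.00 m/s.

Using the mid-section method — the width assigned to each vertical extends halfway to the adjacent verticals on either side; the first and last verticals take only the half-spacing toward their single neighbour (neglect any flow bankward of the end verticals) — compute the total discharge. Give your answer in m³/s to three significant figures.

w_2 = (2.6 − 0.0)/2 = 1.3 m; q_2 = 0.51 × 0.13 × 1.3 = 0.08619 m³/s
w_3 = (4.4 − 1.5)/2 = 1.45 m; q_3 = 0.52 × 0.18 × 1.45 = 0.1357 m³/s
w_4 = (6.9 − 2.6)/2 = 2.15 m; q_4 = 0.65 × 0.30 × 2.15 = 0.4193 m³/s
w_5 = (12.2 − 4.4)/2 = 3.9 m; q_5 = 0.56 × 0.24 × 3.9 = 0.5242 m³/s
Stations 1, 6 contribute zero (depth or velocity is 0).
Q = Σ qᵢ = 1.165 m³/s

1.17 m³/s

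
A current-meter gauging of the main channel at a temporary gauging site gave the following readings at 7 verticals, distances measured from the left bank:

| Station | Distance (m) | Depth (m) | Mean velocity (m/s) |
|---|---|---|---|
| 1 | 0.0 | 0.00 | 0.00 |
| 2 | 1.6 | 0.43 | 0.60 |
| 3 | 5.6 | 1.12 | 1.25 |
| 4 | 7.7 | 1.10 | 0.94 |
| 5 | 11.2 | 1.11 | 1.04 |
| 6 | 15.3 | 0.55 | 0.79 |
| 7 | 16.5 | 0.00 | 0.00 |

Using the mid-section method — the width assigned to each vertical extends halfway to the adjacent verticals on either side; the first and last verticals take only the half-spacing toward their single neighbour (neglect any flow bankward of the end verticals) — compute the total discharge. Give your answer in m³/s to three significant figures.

13.4 m³/s

w_2 = (5.6 − 0.0)/2 = 2.8 m; q_2 = 0.60 × 0.43 × 2.8 = 0.7224 m³/s
w_3 = (7.7 − 1.6)/2 = 3.05 m; q_3 = 1.25 × 1.12 × 3.05 = 4.270 m³/s
w_4 = (11.2 − 5.6)/2 = 2.8 m; q_4 = 0.94 × 1.10 × 2.8 = 2.895 m³/s
w_5 = (15.3 − 7.7)/2 = 3.8 m; q_5 = 1.04 × 1.11 × 3.8 = 4.387 m³/s
w_6 = (16.5 − 11.2)/2 = 2.65 m; q_6 = 0.79 × 0.55 × 2.65 = 1.151 m³/s
Stations 1, 7 contribute zero (depth or velocity is 0).
Q = Σ qᵢ = 13.43 m³/s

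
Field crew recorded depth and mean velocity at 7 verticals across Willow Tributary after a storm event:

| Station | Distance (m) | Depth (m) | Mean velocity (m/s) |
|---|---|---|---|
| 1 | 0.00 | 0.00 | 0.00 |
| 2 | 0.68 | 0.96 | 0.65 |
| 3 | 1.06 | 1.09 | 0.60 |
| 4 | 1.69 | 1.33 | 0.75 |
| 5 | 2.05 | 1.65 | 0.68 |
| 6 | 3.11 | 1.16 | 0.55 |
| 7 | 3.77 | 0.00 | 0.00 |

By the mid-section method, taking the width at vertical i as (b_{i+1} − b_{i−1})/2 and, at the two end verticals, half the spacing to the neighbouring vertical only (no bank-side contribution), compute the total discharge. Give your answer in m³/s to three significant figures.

w_2 = (1.06 − 0.00)/2 = 0.53 m; q_2 = 0.65 × 0.96 × 0.53 = 0.3307 m³/s
w_3 = (1.69 − 0.68)/2 = 0.505 m; q_3 = 0.60 × 1.09 × 0.505 = 0.3303 m³/s
w_4 = (2.05 − 1.06)/2 = 0.495 m; q_4 = 0.75 × 1.33 × 0.495 = 0.4938 m³/s
w_5 = (3.11 − 1.69)/2 = 0.71 m; q_5 = 0.68 × 1.65 × 0.71 = 0.7966 m³/s
w_6 = (3.77 − 2.05)/2 = 0.86 m; q_6 = 0.55 × 1.16 × 0.86 = 0.5487 m³/s
Stations 1, 7 contribute zero (depth or velocity is 0).
Q = Σ qᵢ = 2.500 m³/s

2.50 m³/s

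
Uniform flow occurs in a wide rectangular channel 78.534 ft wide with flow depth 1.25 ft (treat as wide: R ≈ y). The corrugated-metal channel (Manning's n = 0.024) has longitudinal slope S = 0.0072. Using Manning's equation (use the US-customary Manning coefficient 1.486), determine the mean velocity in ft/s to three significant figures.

A = b·y = 78.534 × 1.25 = 98.17 ft²
Wide channel: R ≈ y = 1.25 ft
Q = (1.486/n)·A·R^(2/3)·S^(1/2) = (1.486/0.024) × 98.17 × 1.250^(2/3) × 0.0072^(1/2) = 598.5 ft³/s
V = Q/A = 598.5/98.17 = 6.096 ft/s

6.10 ft/s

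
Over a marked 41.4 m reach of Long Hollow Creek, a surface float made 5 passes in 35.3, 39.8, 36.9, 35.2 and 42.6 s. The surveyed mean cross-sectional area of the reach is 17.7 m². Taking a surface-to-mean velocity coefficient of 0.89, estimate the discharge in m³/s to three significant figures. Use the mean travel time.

17.2 m³/s

t̄ = (35.3 + 39.8 + 36.9 + 35.2 + 42.6) / 5 = 37.96 s
v_surface = L / t̄ = 41.4 / 37.96 = 1.091 m/s
v_mean = 0.89 × 1.091 = 0.9707 m/s
Q = A × v_mean = 17.7 × 0.9707 = 17.18 m³/s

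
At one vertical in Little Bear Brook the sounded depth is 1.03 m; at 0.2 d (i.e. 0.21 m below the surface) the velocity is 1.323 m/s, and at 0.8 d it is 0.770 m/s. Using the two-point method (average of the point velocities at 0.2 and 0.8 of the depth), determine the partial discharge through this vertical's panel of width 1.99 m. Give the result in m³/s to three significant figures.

2.15 m³/s

v̄ = (1.323 + 0.770) / 2 = 1.047 m/s
q = v̄ × d × w = 1.047 × 1.03 × 1.99 = 2.145 m³/s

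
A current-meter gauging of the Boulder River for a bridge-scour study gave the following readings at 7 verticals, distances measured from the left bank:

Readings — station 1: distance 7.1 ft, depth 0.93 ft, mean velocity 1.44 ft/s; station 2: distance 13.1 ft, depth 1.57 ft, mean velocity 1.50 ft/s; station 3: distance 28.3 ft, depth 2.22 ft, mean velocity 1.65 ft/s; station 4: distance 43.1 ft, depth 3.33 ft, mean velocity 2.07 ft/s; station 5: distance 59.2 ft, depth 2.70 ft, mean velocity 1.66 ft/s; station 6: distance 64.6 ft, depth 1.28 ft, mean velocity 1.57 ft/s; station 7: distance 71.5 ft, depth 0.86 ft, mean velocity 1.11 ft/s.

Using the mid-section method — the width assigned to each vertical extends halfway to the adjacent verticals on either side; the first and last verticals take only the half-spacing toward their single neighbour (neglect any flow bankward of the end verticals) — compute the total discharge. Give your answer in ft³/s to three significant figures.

w_1 = (13.1 − 7.1)/2 = 3 ft; q_1 = 1.44 × 0.93 × 3 = 4.018 ft³/s
w_2 = (28.3 − 7.1)/2 = 10.6 ft; q_2 = 1.50 × 1.57 × 10.6 = 24.96 ft³/s
w_3 = (43.1 − 13.1)/2 = 15 ft; q_3 = 1.65 × 2.22 × 15 = 54.95 ft³/s
w_4 = (59.2 − 28.3)/2 = 15.45 ft; q_4 = 2.07 × 3.33 × 15.45 = 106.5 ft³/s
w_5 = (64.6 − 43.1)/2 = 10.75 ft; q_5 = 1.66 × 2.70 × 10.75 = 48.18 ft³/s
w_6 = (71.5 − 59.2)/2 = 6.15 ft; q_6 = 1.57 × 1.28 × 6.15 = 12.36 ft³/s
w_7 = (71.5 − 64.6)/2 = 3.45 ft; q_7 = 1.11 × 0.86 × 3.45 = 3.293 ft³/s
Q = Σ qᵢ = 254.3 ft³/s

254 ft³/s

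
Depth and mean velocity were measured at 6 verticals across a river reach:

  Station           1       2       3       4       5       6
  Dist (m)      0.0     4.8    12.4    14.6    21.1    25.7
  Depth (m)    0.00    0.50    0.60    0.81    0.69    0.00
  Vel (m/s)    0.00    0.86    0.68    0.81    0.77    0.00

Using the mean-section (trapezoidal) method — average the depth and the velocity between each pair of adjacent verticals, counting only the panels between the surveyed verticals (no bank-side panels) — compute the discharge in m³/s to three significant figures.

9.35 m³/s

Panel 1-2: Δb = 4.8 m, d̄ = (0.00+0.50)/2 = 0.25, v̄ = (0.00+0.86)/2 = 0.43 → q = 4.8×0.25×0.43 = 0.5160 m³/s
Panel 2-3: Δb = 7.6 m, d̄ = (0.50+0.60)/2 = 0.55, v̄ = (0.86+0.68)/2 = 0.77 → q = 7.6×0.55×0.77 = 3.219 m³/s
Panel 3-4: Δb = 2.2 m, d̄ = (0.60+0.81)/2 = 0.705, v̄ = (0.68+0.81)/2 = 0.745 → q = 2.2×0.705×0.745 = 1.155 m³/s
Panel 4-5: Δb = 6.5 m, d̄ = (0.81+0.69)/2 = 0.75, v̄ = (0.81+0.77)/2 = 0.79 → q = 6.5×0.75×0.79 = 3.851 m³/s
Panel 5-6: Δb = 4.6 m, d̄ = (0.69+0.00)/2 = 0.345, v̄ = (0.77+0.00)/2 = 0.385 → q = 4.6×0.345×0.385 = 0.6110 m³/s
Q = Σ q = 9.352 m³/s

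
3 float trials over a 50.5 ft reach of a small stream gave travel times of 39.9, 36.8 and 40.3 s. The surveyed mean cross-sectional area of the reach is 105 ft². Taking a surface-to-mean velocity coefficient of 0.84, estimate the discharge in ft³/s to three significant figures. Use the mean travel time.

114 ft³/s

t̄ = (39.9 + 36.8 + 40.3) / 3 = 39 s
v_surface = L / t̄ = 50.5 / 39 = 1.295 ft/s
v_mean = 0.84 × 1.295 = 1.088 ft/s
Q = A × v_mean = 105 × 1.088 = 114.2 ft³/s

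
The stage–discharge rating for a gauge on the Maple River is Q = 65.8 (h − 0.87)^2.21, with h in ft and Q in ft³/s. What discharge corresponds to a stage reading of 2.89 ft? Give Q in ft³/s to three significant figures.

311 ft³/s

Q = 65.8 × (2.89 − 0.87)^2.21 = 65.8 × 2.02^2.21 = 311.2 ft³/s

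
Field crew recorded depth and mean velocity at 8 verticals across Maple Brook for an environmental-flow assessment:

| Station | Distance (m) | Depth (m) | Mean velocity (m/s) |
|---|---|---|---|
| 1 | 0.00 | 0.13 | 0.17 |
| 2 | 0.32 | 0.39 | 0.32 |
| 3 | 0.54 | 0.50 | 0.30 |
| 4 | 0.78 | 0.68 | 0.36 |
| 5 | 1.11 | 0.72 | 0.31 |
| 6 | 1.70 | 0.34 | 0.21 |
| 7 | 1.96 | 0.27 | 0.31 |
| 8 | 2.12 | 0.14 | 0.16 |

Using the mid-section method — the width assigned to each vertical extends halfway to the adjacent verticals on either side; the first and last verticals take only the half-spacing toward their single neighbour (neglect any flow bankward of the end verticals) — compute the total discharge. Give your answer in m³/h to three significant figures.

1060 m³/h

w_1 = (0.32 − 0.00)/2 = 0.16 m; q_1 = 0.17 × 0.13 × 0.16 = 0.003536 m³/s
w_2 = (0.54 − 0.00)/2 = 0.27 m; q_2 = 0.32 × 0.39 × 0.27 = 0.03370 m³/s
w_3 = (0.78 − 0.32)/2 = 0.23 m; q_3 = 0.30 × 0.50 × 0.23 = 0.03450 m³/s
w_4 = (1.11 − 0.54)/2 = 0.285 m; q_4 = 0.36 × 0.68 × 0.285 = 0.06977 m³/s
w_5 = (1.70 − 0.78)/2 = 0.46 m; q_5 = 0.31 × 0.72 × 0.46 = 0.1027 m³/s
w_6 = (1.96 − 1.11)/2 = 0.425 m; q_6 = 0.21 × 0.34 × 0.425 = 0.03035 m³/s
w_7 = (2.12 − 1.70)/2 = 0.21 m; q_7 = 0.31 × 0.27 × 0.21 = 0.01758 m³/s
w_8 = (2.12 − 1.96)/2 = 0.08 m; q_8 = 0.16 × 0.14 × 0.08 = 0.001792 m³/s
Q = Σ qᵢ = 0.2939 m³/s
= 0.2939 × 3600 = 1058 m³/h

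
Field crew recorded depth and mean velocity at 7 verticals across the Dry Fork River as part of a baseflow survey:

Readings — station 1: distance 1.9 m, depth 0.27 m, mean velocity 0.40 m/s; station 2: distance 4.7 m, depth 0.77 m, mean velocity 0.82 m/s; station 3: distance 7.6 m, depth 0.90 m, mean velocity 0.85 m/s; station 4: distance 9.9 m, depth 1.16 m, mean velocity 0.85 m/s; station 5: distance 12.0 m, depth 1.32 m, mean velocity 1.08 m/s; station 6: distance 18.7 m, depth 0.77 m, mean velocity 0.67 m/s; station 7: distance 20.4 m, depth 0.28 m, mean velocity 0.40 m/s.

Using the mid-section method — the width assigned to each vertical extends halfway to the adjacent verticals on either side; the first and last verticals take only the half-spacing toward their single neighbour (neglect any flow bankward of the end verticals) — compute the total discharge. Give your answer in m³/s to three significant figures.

w_1 = (4.7 − 1.9)/2 = 1.4 m; q_1 = 0.40 × 0.27 × 1.4 = 0.1512 m³/s
w_2 = (7.6 − 1.9)/2 = 2.85 m; q_2 = 0.82 × 0.77 × 2.85 = 1.799 m³/s
w_3 = (9.9 − 4.7)/2 = 2.6 m; q_3 = 0.85 × 0.90 × 2.6 = 1.989 m³/s
w_4 = (12.0 − 7.6)/2 = 2.2 m; q_4 = 0.85 × 1.16 × 2.2 = 2.169 m³/s
w_5 = (18.7 − 9.9)/2 = 4.4 m; q_5 = 1.08 × 1.32 × 4.4 = 6.273 m³/s
w_6 = (20.4 − 12.0)/2 = 4.2 m; q_6 = 0.67 × 0.77 × 4.2 = 2.167 m³/s
w_7 = (20.4 − 18.7)/2 = 0.85 m; q_7 = 0.40 × 0.28 × 0.85 = 0.09520 m³/s
Q = Σ qᵢ = 14.64 m³/s

14.6 m³/s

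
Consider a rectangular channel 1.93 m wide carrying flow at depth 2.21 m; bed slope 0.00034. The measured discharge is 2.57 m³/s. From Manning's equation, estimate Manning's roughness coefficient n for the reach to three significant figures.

A = b·y = 1.93 × 2.21 = 4.265 m²
P = b + 2y = 1.93 + 2×2.21 = 6.350 m
R = A/P = 4.265/6.350 = 0.6717 m
n = (1/Q)·A·R^(2/3)·S^(1/2) = (1/2.57) × 4.265 × 0.7670 × 0.01844 = 0.02347

0.0235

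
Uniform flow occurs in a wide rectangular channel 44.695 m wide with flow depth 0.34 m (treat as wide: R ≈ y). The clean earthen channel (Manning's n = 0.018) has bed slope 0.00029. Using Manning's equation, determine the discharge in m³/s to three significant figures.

7.00 m³/s

A = b·y = 44.695 × 0.34 = 15.20 m²
Wide channel: R ≈ y = 0.34 m
Q = (1/n)·A·R^(2/3)·S^(1/2) = (1/0.018) × 15.20 × 0.3400^(2/3) × 0.00029^(1/2) = 7.004 m³/s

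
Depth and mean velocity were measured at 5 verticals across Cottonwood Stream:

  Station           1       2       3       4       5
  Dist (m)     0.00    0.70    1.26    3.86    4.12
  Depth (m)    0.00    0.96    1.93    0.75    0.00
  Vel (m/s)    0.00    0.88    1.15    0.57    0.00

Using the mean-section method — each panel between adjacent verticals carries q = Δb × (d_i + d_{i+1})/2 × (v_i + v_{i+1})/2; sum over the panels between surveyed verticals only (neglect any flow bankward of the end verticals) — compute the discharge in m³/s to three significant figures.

Panel 1-2: Δb = 0.7 m, d̄ = (0.00+0.96)/2 = 0.48, v̄ = (0.00+0.88)/2 = 0.44 → q = 0.7×0.48×0.44 = 0.1478 m³/s
Panel 2-3: Δb = 0.56 m, d̄ = (0.96+1.93)/2 = 1.445, v̄ = (0.88+1.15)/2 = 1.015 → q = 0.56×1.445×1.015 = 0.8213 m³/s
Panel 3-4: Δb = 2.6 m, d̄ = (1.93+0.75)/2 = 1.34, v̄ = (1.15+0.57)/2 = 0.86 → q = 2.6×1.34×0.86 = 2.996 m³/s
Panel 4-5: Δb = 0.26 m, d̄ = (0.75+0.00)/2 = 0.375, v̄ = (0.57+0.00)/2 = 0.285 → q = 0.26×0.375×0.285 = 0.02779 m³/s
Q = Σ q = 3.993 m³/s

3.99 m³/s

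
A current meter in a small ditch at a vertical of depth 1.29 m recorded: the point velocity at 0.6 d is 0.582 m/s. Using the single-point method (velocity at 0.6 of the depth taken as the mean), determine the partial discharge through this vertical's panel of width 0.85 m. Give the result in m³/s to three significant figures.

0.638 m³/s

v̄ = v₀.₆ = 0.582 m/s
q = v̄ × d × w = 0.5820 × 1.29 × 0.85 = 0.6382 m³/s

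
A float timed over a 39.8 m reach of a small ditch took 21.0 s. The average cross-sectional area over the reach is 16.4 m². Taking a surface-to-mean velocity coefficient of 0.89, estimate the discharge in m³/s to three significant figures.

27.7 m³/s

v_surface = L / t̄ = 39.8 / 21 = 1.895 m/s
v_mean = 0.89 × 1.895 = 1.687 m/s
Q = A × v_mean = 16.4 × 1.687 = 27.66 m³/s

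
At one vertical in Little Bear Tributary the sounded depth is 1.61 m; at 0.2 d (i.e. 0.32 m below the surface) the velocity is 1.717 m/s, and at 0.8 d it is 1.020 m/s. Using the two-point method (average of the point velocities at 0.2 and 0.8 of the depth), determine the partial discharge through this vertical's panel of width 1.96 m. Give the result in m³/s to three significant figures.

4.32 m³/s

v̄ = (1.717 + 1.020) / 2 = 1.369 m/s
q = v̄ × d × w = 1.369 × 1.61 × 1.96 = 4.318 m³/s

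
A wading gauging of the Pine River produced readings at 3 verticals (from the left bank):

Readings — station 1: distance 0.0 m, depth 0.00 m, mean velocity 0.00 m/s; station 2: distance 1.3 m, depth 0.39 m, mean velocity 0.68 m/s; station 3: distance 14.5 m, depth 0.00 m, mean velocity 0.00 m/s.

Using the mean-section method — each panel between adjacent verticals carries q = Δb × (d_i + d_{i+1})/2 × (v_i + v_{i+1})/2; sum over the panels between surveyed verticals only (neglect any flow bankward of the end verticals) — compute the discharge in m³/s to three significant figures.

0.961 m³/s

Panel 1-2: Δb = 1.3 m, d̄ = (0.00+0.39)/2 = 0.195, v̄ = (0.00+0.68)/2 = 0.34 → q = 1.3×0.195×0.34 = 0.08619 m³/s
Panel 2-3: Δb = 13.2 m, d̄ = (0.39+0.00)/2 = 0.195, v̄ = (0.68+0.00)/2 = 0.34 → q = 13.2×0.195×0.34 = 0.8752 m³/s
Q = Σ q = 0.9614 m³/s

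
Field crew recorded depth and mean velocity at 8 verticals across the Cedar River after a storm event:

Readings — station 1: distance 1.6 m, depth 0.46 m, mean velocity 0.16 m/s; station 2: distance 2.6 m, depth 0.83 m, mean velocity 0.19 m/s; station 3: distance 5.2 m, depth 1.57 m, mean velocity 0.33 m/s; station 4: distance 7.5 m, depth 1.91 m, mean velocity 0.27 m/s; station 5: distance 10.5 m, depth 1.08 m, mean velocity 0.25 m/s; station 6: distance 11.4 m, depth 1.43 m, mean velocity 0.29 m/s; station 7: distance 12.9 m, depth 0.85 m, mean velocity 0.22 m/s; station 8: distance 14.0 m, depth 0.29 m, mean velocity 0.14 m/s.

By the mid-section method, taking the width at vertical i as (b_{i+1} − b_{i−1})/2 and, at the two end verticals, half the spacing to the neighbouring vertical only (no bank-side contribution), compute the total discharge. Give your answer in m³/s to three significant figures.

w_1 = (2.6 − 1.6)/2 = 0.5 m; q_1 = 0.16 × 0.46 × 0.5 = 0.03680 m³/s
w_2 = (5.2 − 1.6)/2 = 1.8 m; q_2 = 0.19 × 0.83 × 1.8 = 0.2839 m³/s
w_3 = (7.5 − 2.6)/2 = 2.45 m; q_3 = 0.33 × 1.57 × 2.45 = 1.269 m³/s
w_4 = (10.5 − 5.2)/2 = 2.65 m; q_4 = 0.27 × 1.91 × 2.65 = 1.367 m³/s
w_5 = (11.4 − 7.5)/2 = 1.95 m; q_5 = 0.25 × 1.08 × 1.95 = 0.5265 m³/s
w_6 = (12.9 − 10.5)/2 = 1.2 m; q_6 = 0.29 × 1.43 × 1.2 = 0.4976 m³/s
w_7 = (14.0 − 11.4)/2 = 1.3 m; q_7 = 0.22 × 0.85 × 1.3 = 0.2431 m³/s
w_8 = (14.0 − 12.9)/2 = 0.55 m; q_8 = 0.14 × 0.29 × 0.55 = 0.02233 m³/s
Q = Σ qᵢ = 4.246 m³/s

4.25 m³/s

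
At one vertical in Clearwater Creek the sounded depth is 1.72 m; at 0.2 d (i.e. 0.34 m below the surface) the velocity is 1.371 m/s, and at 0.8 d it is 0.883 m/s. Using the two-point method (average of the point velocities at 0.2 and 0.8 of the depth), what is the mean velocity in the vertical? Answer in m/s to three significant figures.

1.13 m/s

v̄ = (1.371 + 0.883) / 2 = 1.127 m/s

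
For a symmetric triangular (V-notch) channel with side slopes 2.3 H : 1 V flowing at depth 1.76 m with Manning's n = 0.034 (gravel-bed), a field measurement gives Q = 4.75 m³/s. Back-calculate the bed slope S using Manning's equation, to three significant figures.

0.000684

A = z·y² = 2.3×1.76² = 7.124 m²
P = 2y√(1+z²) = 2×1.76×√(1+2.3²) = 8.828 m
R = A/P = 7.124/8.828 = 0.8070 m
S = (Q·n / (1·A·R^(2/3)))² = (4.75×0.034 / (1×7.124×0.8668))² = 0.0006839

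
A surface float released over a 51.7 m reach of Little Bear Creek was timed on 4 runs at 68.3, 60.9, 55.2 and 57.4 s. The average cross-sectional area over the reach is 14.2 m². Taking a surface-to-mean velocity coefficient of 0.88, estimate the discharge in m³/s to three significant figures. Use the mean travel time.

t̄ = (68.3 + 60.9 + 55.2 + 57.4) / 4 = 60.45 s
v_surface = L / t̄ = 51.7 / 60.45 = 0.8553 m/s
v_mean = 0.88 × 0.8553 = 0.7526 m/s
Q = A × v_mean = 14.2 × 0.7526 = 10.69 m³/s

10.7 m³/s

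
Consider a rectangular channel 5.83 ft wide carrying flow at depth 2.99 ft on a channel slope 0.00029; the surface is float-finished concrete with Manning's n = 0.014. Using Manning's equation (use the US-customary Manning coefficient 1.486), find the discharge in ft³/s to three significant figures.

40.8 ft³/s

A = b·y = 5.83 × 2.99 = 17.43 ft²
P = b + 2y = 5.83 + 2×2.99 = 11.81 ft
R = A/P = 17.43/11.81 = 1.476 ft
Q = (1.486/n)·A·R^(2/3)·S^(1/2) = (1.486/0.014) × 17.43 × 1.476^(2/3) × 0.00029^(1/2) = 40.85 ft³/s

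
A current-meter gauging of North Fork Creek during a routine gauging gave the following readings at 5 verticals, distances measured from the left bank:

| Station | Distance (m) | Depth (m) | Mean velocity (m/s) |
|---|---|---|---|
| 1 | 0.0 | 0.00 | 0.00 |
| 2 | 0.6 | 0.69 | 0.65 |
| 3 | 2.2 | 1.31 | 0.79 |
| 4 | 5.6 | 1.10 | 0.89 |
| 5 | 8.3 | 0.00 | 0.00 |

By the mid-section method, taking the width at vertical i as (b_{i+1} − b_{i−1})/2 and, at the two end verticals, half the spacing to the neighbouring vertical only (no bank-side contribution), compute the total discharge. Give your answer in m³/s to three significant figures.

w_2 = (2.2 − 0.0)/2 = 1.1 m; q_2 = 0.65 × 0.69 × 1.1 = 0.4934 m³/s
w_3 = (5.6 − 0.6)/2 = 2.5 m; q_3 = 0.79 × 1.31 × 2.5 = 2.587 m³/s
w_4 = (8.3 − 2.2)/2 = 3.05 m; q_4 = 0.89 × 1.10 × 3.05 = 2.986 m³/s
Stations 1, 5 contribute zero (depth or velocity is 0).
Q = Σ qᵢ = 6.067 m³/s

6.07 m³/s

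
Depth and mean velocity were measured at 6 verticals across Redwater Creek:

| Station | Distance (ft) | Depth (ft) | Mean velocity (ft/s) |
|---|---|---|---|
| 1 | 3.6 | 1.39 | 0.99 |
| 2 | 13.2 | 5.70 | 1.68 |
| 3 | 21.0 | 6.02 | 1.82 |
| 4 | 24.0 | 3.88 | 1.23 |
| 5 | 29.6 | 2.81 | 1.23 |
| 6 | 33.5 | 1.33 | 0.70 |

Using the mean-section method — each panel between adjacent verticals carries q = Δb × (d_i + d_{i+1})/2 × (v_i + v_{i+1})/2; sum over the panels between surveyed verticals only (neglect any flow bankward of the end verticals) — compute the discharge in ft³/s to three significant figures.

179 ft³/s

Panel 1-2: Δb = 9.6 ft, d̄ = (1.39+5.70)/2 = 3.545, v̄ = (0.99+1.68)/2 = 1.335 → q = 9.6×3.545×1.335 = 45.43 ft³/s
Panel 2-3: Δb = 7.8 ft, d̄ = (5.70+6.02)/2 = 5.86, v̄ = (1.68+1.82)/2 = 1.75 → q = 7.8×5.86×1.75 = 79.99 ft³/s
Panel 3-4: Δb = 3 ft, d̄ = (6.02+3.88)/2 = 4.95, v̄ = (1.82+1.23)/2 = 1.525 → q = 3×4.95×1.525 = 22.65 ft³/s
Panel 4-5: Δb = 5.6 ft, d̄ = (3.88+2.81)/2 = 3.345, v̄ = (1.23+1.23)/2 = 1.23 → q = 5.6×3.345×1.23 = 23.04 ft³/s
Panel 5-6: Δb = 3.9 ft, d̄ = (2.81+1.33)/2 = 2.07, v̄ = (1.23+0.70)/2 = 0.965 → q = 3.9×2.07×0.965 = 7.790 ft³/s
Q = Σ q = 178.9 ft³/s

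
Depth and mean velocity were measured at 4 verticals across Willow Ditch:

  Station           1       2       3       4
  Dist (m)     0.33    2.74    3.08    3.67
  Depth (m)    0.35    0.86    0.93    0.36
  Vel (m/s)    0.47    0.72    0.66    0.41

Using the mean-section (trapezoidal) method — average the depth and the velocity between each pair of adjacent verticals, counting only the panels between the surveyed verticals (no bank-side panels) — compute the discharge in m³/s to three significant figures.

1.28 m³/s

Panel 1-2: Δb = 2.41 m, d̄ = (0.35+0.86)/2 = 0.605, v̄ = (0.47+0.72)/2 = 0.595 → q = 2.41×0.605×0.595 = 0.8675 m³/s
Panel 2-3: Δb = 0.34 m, d̄ = (0.86+0.93)/2 = 0.895, v̄ = (0.72+0.66)/2 = 0.69 → q = 0.34×0.895×0.69 = 0.2100 m³/s
Panel 3-4: Δb = 0.59 m, d̄ = (0.93+0.36)/2 = 0.645, v̄ = (0.66+0.41)/2 = 0.535 → q = 0.59×0.645×0.535 = 0.2036 m³/s
Q = Σ q = 1.281 m³/s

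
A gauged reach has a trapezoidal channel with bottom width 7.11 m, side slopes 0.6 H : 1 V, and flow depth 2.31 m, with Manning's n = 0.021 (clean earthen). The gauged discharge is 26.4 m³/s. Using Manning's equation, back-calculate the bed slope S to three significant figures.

0.000437

A = (b + z·y)·y = (7.11 + 0.6×2.31)×2.31 = 19.63 m²
P = b + 2y√(1+z²) = 7.11 + 2×2.31×√(1+0.6²) = 12.50 m
R = A/P = 19.63/12.50 = 1.570 m
S = (Q·n / (1·A·R^(2/3)))² = (26.4×0.021 / (1×19.63×1.351))² = 0.0004372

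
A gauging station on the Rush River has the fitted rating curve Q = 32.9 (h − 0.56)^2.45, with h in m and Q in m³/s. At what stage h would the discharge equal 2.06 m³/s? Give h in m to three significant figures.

h − h₀ = (Q/C)^(1/b) = (2.06/32.9)^(1/2.45) = 0.3227 m
h = 0.56 + 0.3227 = 0.8827 m

0.883 m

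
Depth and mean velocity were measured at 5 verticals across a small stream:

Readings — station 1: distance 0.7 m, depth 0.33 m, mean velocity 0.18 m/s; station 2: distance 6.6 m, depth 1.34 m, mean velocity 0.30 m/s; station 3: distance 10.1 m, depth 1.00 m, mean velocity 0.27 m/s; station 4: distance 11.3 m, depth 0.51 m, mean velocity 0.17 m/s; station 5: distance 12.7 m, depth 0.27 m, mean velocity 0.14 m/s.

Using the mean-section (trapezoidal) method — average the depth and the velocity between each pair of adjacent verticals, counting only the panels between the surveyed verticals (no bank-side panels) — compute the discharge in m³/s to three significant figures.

2.63 m³/s

Panel 1-2: Δb = 5.9 m, d̄ = (0.33+1.34)/2 = 0.835, v̄ = (0.18+0.30)/2 = 0.24 → q = 5.9×0.835×0.24 = 1.182 m³/s
Panel 2-3: Δb = 3.5 m, d̄ = (1.34+1.00)/2 = 1.17, v̄ = (0.30+0.27)/2 = 0.285 → q = 3.5×1.17×0.285 = 1.167 m³/s
Panel 3-4: Δb = 1.2 m, d̄ = (1.00+0.51)/2 = 0.755, v̄ = (0.27+0.17)/2 = 0.22 → q = 1.2×0.755×0.22 = 0.1993 m³/s
Panel 4-5: Δb = 1.4 m, d̄ = (0.51+0.27)/2 = 0.39, v̄ = (0.17+0.14)/2 = 0.155 → q = 1.4×0.39×0.155 = 0.08463 m³/s
Q = Σ q = 2.633 m³/s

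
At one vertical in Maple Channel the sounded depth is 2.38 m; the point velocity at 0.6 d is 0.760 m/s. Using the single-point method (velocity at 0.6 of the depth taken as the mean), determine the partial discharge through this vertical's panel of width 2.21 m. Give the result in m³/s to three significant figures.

4.00 m³/s

v̄ = v₀.₆ = 0.760 m/s
q = v̄ × d × w = 0.7600 × 2.38 × 2.21 = 3.997 m³/s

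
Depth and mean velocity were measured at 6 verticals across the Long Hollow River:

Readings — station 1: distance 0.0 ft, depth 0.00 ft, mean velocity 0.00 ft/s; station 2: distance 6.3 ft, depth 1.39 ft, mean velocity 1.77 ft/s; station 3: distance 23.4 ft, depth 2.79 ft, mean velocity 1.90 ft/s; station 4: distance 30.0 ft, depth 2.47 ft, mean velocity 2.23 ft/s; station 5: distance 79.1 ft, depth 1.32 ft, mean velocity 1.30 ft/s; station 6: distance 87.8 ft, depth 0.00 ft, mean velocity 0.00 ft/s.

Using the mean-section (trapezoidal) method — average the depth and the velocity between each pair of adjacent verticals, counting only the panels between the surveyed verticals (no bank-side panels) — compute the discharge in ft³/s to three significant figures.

273 ft³/s

Panel 1-2: Δb = 6.3 ft, d̄ = (0.00+1.39)/2 = 0.695, v̄ = (0.00+1.77)/2 = 0.885 → q = 6.3×0.695×0.885 = 3.875 ft³/s
Panel 2-3: Δb = 17.1 ft, d̄ = (1.39+2.79)/2 = 2.09, v̄ = (1.77+1.90)/2 = 1.835 → q = 17.1×2.09×1.835 = 65.58 ft³/s
Panel 3-4: Δb = 6.6 ft, d̄ = (2.79+2.47)/2 = 2.63, v̄ = (1.90+2.23)/2 = 2.065 → q = 6.6×2.63×2.065 = 35.84 ft³/s
Panel 4-5: Δb = 49.1 ft, d̄ = (2.47+1.32)/2 = 1.895, v̄ = (2.23+1.30)/2 = 1.765 → q = 49.1×1.895×1.765 = 164.2 ft³/s
Panel 5-6: Δb = 8.7 ft, d̄ = (1.32+0.00)/2 = 0.66, v̄ = (1.30+0.00)/2 = 0.65 → q = 8.7×0.66×0.65 = 3.732 ft³/s
Q = Σ q = 273.3 ft³/s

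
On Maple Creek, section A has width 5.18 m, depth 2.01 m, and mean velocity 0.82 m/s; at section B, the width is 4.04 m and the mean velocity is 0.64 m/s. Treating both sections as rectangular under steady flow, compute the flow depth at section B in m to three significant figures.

Q = A₁V₁ = (5.18×2.01) × 0.82 = 8.538 m³/s
d₂ = Q/(b₂ V₂) = 8.538/(4.04×0.64) = 3.302 m

3.30 m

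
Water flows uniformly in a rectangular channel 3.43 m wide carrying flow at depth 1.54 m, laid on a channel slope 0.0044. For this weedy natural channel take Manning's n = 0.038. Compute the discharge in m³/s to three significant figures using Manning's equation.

A = b·y = 3.43 × 1.54 = 5.282 m²
P = b + 2y = 3.43 + 2×1.54 = 6.510 m
R = A/P = 5.282/6.510 = 0.8114 m
Q = (1/n)·A·R^(2/3)·S^(1/2) = (1/0.038) × 5.282 × 0.8114^(2/3) × 0.0044^(1/2) = 8.021 m³/s

8.02 m³/s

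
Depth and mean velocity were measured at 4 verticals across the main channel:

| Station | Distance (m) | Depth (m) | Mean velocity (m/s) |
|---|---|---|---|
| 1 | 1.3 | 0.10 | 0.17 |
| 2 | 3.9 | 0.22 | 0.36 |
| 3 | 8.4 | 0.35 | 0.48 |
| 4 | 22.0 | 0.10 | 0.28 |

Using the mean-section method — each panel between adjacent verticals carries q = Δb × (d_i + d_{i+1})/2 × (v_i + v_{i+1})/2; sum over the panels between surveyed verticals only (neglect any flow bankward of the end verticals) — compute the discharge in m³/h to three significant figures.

6520 m³/h

Panel 1-2: Δb = 2.6 m, d̄ = (0.10+0.22)/2 = 0.16, v̄ = (0.17+0.36)/2 = 0.265 → q = 2.6×0.16×0.265 = 0.1102 m³/s
Panel 2-3: Δb = 4.5 m, d̄ = (0.22+0.35)/2 = 0.285, v̄ = (0.36+0.48)/2 = 0.42 → q = 4.5×0.285×0.42 = 0.5387 m³/s
Panel 3-4: Δb = 13.6 m, d̄ = (0.35+0.10)/2 = 0.225, v̄ = (0.48+0.28)/2 = 0.38 → q = 13.6×0.225×0.38 = 1.163 m³/s
Q = Σ q = 1.812 m³/s
= 1.812 × 3600 = 6522 m³/h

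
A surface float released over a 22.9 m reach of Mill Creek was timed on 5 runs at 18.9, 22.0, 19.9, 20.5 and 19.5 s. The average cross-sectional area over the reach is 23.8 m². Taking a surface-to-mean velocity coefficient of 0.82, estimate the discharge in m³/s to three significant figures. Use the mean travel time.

22.2 m³/s

t̄ = (18.9 + 22.0 + 19.9 + 20.5 + 19.5) / 5 = 20.16 s
v_surface = L / t̄ = 22.9 / 20.16 = 1.136 m/s
v_mean = 0.82 × 1.136 = 0.9314 m/s
Q = A × v_mean = 23.8 × 0.9314 = 22.17 m³/s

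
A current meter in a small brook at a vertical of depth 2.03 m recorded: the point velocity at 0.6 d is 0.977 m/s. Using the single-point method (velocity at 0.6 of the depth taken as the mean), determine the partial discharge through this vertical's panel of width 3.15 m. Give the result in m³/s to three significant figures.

6.25 m³/s

v̄ = v₀.₆ = 0.977 m/s
q = v̄ × d × w = 0.9770 × 2.03 × 3.15 = 6.247 m³/s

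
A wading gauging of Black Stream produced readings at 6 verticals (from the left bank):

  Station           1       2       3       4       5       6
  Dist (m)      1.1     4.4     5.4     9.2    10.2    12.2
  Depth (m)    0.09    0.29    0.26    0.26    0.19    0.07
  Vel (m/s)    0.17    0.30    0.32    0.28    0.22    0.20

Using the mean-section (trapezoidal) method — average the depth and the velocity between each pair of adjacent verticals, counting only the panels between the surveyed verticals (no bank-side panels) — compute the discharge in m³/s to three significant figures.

0.640 m³/s

Panel 1-2: Δb = 3.3 m, d̄ = (0.09+0.29)/2 = 0.19, v̄ = (0.17+0.30)/2 = 0.235 → q = 3.3×0.19×0.235 = 0.1473 m³/s
Panel 2-3: Δb = 1 m, d̄ = (0.29+0.26)/2 = 0.275, v̄ = (0.30+0.32)/2 = 0.31 → q = 1×0.275×0.31 = 0.08525 m³/s
Panel 3-4: Δb = 3.8 m, d̄ = (0.26+0.26)/2 = 0.26, v̄ = (0.32+0.28)/2 = 0.3 → q = 3.8×0.26×0.3 = 0.2964 m³/s
Panel 4-5: Δb = 1 m, d̄ = (0.26+0.19)/2 = 0.225, v̄ = (0.28+0.22)/2 = 0.25 → q = 1×0.225×0.25 = 0.05625 m³/s
Panel 5-6: Δb = 2 m, d̄ = (0.19+0.07)/2 = 0.13, v̄ = (0.22+0.20)/2 = 0.21 → q = 2×0.13×0.21 = 0.05460 m³/s
Q = Σ q = 0.6398 m³/s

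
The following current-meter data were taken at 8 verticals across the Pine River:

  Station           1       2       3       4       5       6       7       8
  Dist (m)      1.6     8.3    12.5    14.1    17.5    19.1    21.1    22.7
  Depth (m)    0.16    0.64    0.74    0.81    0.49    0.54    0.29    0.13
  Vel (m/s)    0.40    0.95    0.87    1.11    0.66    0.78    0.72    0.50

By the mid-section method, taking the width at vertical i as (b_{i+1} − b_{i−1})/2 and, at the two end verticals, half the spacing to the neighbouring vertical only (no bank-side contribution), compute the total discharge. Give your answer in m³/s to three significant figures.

9.64 m³/s

w_1 = (8.3 − 1.6)/2 = 3.35 m; q_1 = 0.40 × 0.16 × 3.35 = 0.2144 m³/s
w_2 = (12.5 − 1.6)/2 = 5.45 m; q_2 = 0.95 × 0.64 × 5.45 = 3.314 m³/s
w_3 = (14.1 − 8.3)/2 = 2.9 m; q_3 = 0.87 × 0.74 × 2.9 = 1.867 m³/s
w_4 = (17.5 − 12.5)/2 = 2.5 m; q_4 = 1.11 × 0.81 × 2.5 = 2.248 m³/s
w_5 = (19.1 − 14.1)/2 = 2.5 m; q_5 = 0.66 × 0.49 × 2.5 = 0.8085 m³/s
w_6 = (21.1 − 17.5)/2 = 1.8 m; q_6 = 0.78 × 0.54 × 1.8 = 0.7582 m³/s
w_7 = (22.7 − 19.1)/2 = 1.8 m; q_7 = 0.72 × 0.29 × 1.8 = 0.3758 m³/s
w_8 = (22.7 − 21.1)/2 = 0.8 m; q_8 = 0.50 × 0.13 × 0.8 = 0.05200 m³/s
Q = Σ qᵢ = 9.637 m³/s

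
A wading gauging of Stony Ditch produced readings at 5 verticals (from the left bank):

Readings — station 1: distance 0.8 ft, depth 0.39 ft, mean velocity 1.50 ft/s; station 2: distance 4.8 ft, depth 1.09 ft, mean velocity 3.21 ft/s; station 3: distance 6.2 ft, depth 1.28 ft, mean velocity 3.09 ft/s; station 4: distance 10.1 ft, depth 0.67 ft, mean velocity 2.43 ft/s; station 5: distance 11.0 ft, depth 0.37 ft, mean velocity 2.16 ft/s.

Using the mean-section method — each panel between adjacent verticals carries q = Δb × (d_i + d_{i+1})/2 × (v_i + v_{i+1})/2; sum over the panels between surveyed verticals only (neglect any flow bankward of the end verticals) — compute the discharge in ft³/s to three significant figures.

Panel 1-2: Δb = 4 ft, d̄ = (0.39+1.09)/2 = 0.74, v̄ = (1.50+3.21)/2 = 2.355 → q = 4×0.74×2.355 = 6.971 ft³/s
Panel 2-3: Δb = 1.4 ft, d̄ = (1.09+1.28)/2 = 1.185, v̄ = (3.21+3.09)/2 = 3.15 → q = 1.4×1.185×3.15 = 5.226 ft³/s
Panel 3-4: Δb = 3.9 ft, d̄ = (1.28+0.67)/2 = 0.975, v̄ = (3.09+2.43)/2 = 2.76 → q = 3.9×0.975×2.76 = 10.49 ft³/s
Panel 4-5: Δb = 0.9 ft, d̄ = (0.67+0.37)/2 = 0.52, v̄ = (2.43+2.16)/2 = 2.295 → q = 0.9×0.52×2.295 = 1.074 ft³/s
Q = Σ q = 23.77 ft³/s

23.8 ft³/s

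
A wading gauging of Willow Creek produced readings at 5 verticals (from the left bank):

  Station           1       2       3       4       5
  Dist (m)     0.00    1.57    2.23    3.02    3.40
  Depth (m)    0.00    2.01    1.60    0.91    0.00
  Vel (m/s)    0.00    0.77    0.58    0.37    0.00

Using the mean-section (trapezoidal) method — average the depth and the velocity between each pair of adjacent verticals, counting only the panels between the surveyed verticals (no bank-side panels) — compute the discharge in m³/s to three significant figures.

Panel 1-2: Δb = 1.57 m, d̄ = (0.00+2.01)/2 = 1.005, v̄ = (0.00+0.77)/2 = 0.385 → q = 1.57×1.005×0.385 = 0.6075 m³/s
Panel 2-3: Δb = 0.66 m, d̄ = (2.01+1.60)/2 = 1.805, v̄ = (0.77+0.58)/2 = 0.675 → q = 0.66×1.805×0.675 = 0.8041 m³/s
Panel 3-4: Δb = 0.79 m, d̄ = (1.60+0.91)/2 = 1.255, v̄ = (0.58+0.37)/2 = 0.475 → q = 0.79×1.255×0.475 = 0.4709 m³/s
Panel 4-5: Δb = 0.38 m, d̄ = (0.91+0.00)/2 = 0.455, v̄ = (0.37+0.00)/2 = 0.185 → q = 0.38×0.455×0.185 = 0.03199 m³/s
Q = Σ q = 1.915 m³/s

1.91 m³/s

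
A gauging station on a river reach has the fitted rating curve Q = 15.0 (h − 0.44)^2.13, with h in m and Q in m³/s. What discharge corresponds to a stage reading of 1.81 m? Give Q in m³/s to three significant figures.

29.3 m³/s

Q = 15.0 × (1.81 − 0.44)^2.13 = 15.0 × 1.37^2.13 = 29.33 m³/s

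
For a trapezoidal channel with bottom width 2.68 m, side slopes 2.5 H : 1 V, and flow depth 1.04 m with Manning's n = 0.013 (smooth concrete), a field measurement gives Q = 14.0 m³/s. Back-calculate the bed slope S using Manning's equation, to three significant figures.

A = (b + z·y)·y = (2.68 + 2.5×1.04)×1.04 = 5.491 m²
P = b + 2y√(1+z²) = 2.68 + 2×1.04×√(1+2.5²) = 8.281 m
R = A/P = 5.491/8.281 = 0.6631 m
S = (Q·n / (1·A·R^(2/3)))² = (14.0×0.013 / (1×5.491×0.7605))² = 0.001900

0.00190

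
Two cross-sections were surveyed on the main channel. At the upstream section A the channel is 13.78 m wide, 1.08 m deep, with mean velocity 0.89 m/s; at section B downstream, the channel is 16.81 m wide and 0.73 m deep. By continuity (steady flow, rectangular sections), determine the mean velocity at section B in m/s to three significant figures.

1.08 m/s

Q = A₁V₁ = (13.78×1.08) × 0.89 = 13.25 m³/s
A₂ = 16.81 × 0.73 = 12.27 m²
V₂ = Q/A₂ = 13.25/12.27 = 1.079 m/s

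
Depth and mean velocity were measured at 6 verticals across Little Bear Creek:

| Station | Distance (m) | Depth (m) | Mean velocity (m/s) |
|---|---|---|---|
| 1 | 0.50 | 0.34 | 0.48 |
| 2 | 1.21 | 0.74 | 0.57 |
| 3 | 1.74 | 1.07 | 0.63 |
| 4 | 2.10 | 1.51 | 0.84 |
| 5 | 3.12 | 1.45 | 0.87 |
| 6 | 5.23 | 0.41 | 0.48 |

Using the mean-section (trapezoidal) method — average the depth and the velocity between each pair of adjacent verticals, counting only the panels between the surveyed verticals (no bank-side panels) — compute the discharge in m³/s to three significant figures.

Panel 1-2: Δb = 0.71 m, d̄ = (0.34+0.74)/2 = 0.54, v̄ = (0.48+0.57)/2 = 0.525 → q = 0.71×0.54×0.525 = 0.2013 m³/s
Panel 2-3: Δb = 0.53 m, d̄ = (0.74+1.07)/2 = 0.905, v̄ = (0.57+0.63)/2 = 0.6 → q = 0.53×0.905×0.6 = 0.2878 m³/s
Panel 3-4: Δb = 0.36 m, d̄ = (1.07+1.51)/2 = 1.29, v̄ = (0.63+0.84)/2 = 0.735 → q = 0.36×1.29×0.735 = 0.3413 m³/s
Panel 4-5: Δb = 1.02 m, d̄ = (1.51+1.45)/2 = 1.48, v̄ = (0.84+0.87)/2 = 0.855 → q = 1.02×1.48×0.855 = 1.291 m³/s
Panel 5-6: Δb = 2.11 m, d̄ = (1.45+0.41)/2 = 0.93, v̄ = (0.87+0.48)/2 = 0.675 → q = 2.11×0.93×0.675 = 1.325 m³/s
Q = Σ q = 3.446 m³/s

3.45 m³/s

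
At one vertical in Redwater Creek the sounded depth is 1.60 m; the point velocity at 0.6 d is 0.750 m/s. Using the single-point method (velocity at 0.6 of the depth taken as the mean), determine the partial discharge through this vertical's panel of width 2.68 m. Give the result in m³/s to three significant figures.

v̄ = v₀.₆ = 0.750 m/s
q = v̄ × d × w = 0.7500 × 1.60 × 2.68 = 3.216 m³/s

3.22 m³/s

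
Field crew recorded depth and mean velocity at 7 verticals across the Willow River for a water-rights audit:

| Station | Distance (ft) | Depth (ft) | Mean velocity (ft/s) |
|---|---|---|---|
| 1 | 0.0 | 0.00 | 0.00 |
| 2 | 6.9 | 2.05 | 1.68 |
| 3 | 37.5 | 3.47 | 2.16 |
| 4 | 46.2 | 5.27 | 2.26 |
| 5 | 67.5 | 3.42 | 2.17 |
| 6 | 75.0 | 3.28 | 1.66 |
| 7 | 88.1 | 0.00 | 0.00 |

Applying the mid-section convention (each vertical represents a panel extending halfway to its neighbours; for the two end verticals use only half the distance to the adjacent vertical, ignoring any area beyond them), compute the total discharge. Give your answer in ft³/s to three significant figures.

553 ft³/s

w_2 = (37.5 − 0.0)/2 = 18.75 ft; q_2 = 1.68 × 2.05 × 18.75 = 64.58 ft³/s
w_3 = (46.2 − 6.9)/2 = 19.65 ft; q_3 = 2.16 × 3.47 × 19.65 = 147.3 ft³/s
w_4 = (67.5 − 37.5)/2 = 15 ft; q_4 = 2.26 × 5.27 × 15 = 178.7 ft³/s
w_5 = (75.0 − 46.2)/2 = 14.4 ft; q_5 = 2.17 × 3.42 × 14.4 = 106.9 ft³/s
w_6 = (88.1 − 67.5)/2 = 10.3 ft; q_6 = 1.66 × 3.28 × 10.3 = 56.08 ft³/s
Stations 1, 7 contribute zero (depth or velocity is 0).
Q = Σ qᵢ = 553.5 ft³/s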